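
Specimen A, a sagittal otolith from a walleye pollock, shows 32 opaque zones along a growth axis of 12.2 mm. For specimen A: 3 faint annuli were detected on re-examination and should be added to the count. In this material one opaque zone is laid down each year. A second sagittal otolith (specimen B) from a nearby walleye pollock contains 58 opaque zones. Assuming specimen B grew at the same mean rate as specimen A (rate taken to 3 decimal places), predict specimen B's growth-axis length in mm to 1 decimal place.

20.2 mm

Specimen A: true opaque zone count = 32 + 3 = 35.
A: Mean rate = 12.2 mm / 35 years ≈ 0.349 mm/yr.
Length of B = 0.349 × 58 = 20.2 mm.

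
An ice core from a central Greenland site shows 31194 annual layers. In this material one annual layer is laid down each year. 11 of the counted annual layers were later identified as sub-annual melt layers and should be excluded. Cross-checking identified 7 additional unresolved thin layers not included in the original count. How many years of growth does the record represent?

31190 years

After corrections the count is 31194 − 11 + 7 = 31190 annual layers.
One annual layer per year makes the duration 31190 years.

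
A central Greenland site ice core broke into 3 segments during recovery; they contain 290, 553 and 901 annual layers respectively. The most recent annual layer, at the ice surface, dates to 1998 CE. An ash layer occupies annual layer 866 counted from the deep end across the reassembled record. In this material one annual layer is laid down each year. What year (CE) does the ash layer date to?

1120 CE

Total annual layers = 290 + 553 + 901 = 1744.
Between annual layer 866 and the ice surface there are 1744 − 866 = 878 annual layers.
1998 − 878 = 1120 CE.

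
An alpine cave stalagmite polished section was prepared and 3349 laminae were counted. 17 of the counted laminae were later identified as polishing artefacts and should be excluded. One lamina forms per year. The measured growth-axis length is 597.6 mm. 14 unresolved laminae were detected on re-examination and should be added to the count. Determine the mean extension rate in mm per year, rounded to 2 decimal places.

Adjusted count: 3349 − 17 + 14 = 3346 laminae.
Mean rate = 597.6 mm / 3346 years ≈ 0.18 mm per year.

0.18 mm per year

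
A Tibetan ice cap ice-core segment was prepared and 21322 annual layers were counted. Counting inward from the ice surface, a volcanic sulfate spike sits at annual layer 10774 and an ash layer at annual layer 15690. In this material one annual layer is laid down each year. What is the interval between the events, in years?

4916 yr

15690 − 10774 = 4916 annual layers lie between the two events.
That is 4916 years at one annual layer per year.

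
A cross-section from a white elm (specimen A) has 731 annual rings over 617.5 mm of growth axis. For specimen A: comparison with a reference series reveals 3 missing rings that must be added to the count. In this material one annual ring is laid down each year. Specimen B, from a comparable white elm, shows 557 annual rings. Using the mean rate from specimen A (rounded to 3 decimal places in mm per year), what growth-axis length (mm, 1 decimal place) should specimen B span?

468.4 mm

Specimen A: after corrections the count is 731 + 3 = 734 annual rings.
A: 617.5 mm over 734 years gives 617.5 / 734 ≈ 0.841 mm/yr.
For B, 0.841 mm/year × 557 years = 468.4 mm.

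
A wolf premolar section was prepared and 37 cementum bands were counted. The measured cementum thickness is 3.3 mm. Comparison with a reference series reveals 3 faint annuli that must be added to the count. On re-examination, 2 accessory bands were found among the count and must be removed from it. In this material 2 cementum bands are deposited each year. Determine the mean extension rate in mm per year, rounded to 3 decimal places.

True cementum band count = 37 − 2 + 3 = 38.
With 2 cementum bands per year, 38 / 2 = 19 years.
Mean rate = 3.3 mm / 19 years ≈ 0.174 mm per year.

0.174 mm per year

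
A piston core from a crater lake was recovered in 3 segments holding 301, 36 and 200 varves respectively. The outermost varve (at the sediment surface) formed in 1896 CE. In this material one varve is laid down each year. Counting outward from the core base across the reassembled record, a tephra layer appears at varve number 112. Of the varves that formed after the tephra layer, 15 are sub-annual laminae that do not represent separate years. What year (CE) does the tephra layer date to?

Total varves = 301 + 36 + 200 = 537.
Between varve 112 and the sediment surface there are 537 − 112 = 425 varves.
Removing the 15 false varves leaves 425 − 15 = 410 true varves beyond the tephra layer.
The varve at the sediment surface is 1896 CE, so the tephra layer dates to 1896 − 410 = 1486 CE.

1486 CE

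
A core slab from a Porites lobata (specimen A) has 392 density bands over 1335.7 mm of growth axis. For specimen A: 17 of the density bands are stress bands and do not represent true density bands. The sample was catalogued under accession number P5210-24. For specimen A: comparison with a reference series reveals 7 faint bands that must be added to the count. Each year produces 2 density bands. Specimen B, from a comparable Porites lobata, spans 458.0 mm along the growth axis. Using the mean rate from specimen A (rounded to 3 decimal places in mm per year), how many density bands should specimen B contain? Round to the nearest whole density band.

131 density bands

Specimen A: true density band count = 392 − 17 + 7 = 382.
Specimen A: 382 density bands at 2 per year is 382 / 2 = 191 years.
A: Extension rate ≈ 1335.7 / 191 = 6.993 mm/year.
B spans 458.0 / 6.993 = 65.49 years; at 2 density bands per year that is 65.49 × 2 ≈ 131 density bands.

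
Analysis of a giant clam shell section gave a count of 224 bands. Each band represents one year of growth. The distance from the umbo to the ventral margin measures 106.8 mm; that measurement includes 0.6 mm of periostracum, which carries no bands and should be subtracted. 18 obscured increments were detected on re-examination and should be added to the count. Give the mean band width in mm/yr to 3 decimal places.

Correcting the raw count gives 224 + 18 = 242 true bands.
Net length = 106.8 − 0.6 = 106.2 mm.
106.2 mm over 242 years gives 106.2 / 242 ≈ 0.439 mm/yr.

0.439 mm/yr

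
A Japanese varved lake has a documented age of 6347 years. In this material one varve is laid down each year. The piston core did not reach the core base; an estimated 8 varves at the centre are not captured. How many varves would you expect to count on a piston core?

6339 varves

One varve per year gives 6347 varves over 6347 years.
Subtracting the 8 varves not captured gives 6347 − 8 = 6339 varves in the record.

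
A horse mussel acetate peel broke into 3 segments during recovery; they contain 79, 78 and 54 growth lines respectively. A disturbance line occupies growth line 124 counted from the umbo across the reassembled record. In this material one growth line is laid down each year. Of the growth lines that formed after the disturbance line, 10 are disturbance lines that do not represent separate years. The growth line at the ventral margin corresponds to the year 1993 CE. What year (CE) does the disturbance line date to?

1916 CE

Total growth lines = 79 + 78 + 54 = 211.
The disturbance line sits at growth line 124 from the umbo, so 211 − 124 = 87 growth lines formed after it.
87 − 10 false = 77 true growth lines after the disturbance line.
The growth line at the ventral margin is 1993 CE, so the disturbance line dates to 1993 − 77 = 1916 CE.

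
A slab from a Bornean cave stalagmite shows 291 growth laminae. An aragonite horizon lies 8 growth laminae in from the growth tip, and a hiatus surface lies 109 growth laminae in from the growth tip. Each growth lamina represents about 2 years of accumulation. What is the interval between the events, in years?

The two markers are separated by 109 − 8 = 101 growth laminae.
At 2 years per growth lamina, 101 × 2 = 202 years.

202 years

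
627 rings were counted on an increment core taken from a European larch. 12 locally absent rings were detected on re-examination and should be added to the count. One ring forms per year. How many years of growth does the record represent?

Adjusted count: 627 + 12 = 639 rings.
With a one-to-one ring periodicity this is 639 years.

639 yr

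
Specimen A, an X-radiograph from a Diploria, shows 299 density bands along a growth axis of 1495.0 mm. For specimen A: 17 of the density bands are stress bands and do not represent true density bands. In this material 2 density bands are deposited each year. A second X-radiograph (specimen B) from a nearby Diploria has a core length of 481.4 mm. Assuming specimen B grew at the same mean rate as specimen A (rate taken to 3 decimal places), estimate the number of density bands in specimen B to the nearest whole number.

91 density bands

Specimen A: correcting the raw count gives 299 − 17 = 282 true density bands.
Specimen A: 282 density bands at 2 per year is 282 / 2 = 141 years.
A: Extension rate ≈ 1495.0 / 141 = 10.603 mm per year.
Specimen B: 481.4 mm / 10.603 mm per year = 45.40 years; at 2 density bands per year that is 45.40 × 2 ≈ 91 density bands.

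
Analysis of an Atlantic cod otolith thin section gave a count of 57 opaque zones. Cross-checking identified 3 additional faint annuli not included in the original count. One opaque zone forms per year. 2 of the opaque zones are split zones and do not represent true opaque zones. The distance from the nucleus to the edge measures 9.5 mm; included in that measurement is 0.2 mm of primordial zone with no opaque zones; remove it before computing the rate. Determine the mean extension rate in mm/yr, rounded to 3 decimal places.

Adjusted count: 57 − 2 + 3 = 58 opaque zones.
The growth record spans 9.5 − 0.2 = 9.3 mm.
9.3 mm over 58 years gives 9.3 / 58 ≈ 0.160 mm/yr.

0.160 mm/yr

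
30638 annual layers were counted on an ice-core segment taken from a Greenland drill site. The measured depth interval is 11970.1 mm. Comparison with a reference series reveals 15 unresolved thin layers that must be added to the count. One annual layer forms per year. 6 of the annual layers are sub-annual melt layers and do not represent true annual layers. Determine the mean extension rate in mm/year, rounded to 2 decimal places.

0.39 mm/year

Adjusted count: 30638 − 6 + 15 = 30647 annual layers.
Mean rate = 11970.1 mm / 30647 years ≈ 0.39 mm/year.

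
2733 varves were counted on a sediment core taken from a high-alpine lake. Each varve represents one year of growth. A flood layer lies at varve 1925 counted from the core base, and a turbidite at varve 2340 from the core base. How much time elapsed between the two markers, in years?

415 yr

The two markers are separated by 2340 − 1925 = 415 varves.
That is 415 years at one varve per year.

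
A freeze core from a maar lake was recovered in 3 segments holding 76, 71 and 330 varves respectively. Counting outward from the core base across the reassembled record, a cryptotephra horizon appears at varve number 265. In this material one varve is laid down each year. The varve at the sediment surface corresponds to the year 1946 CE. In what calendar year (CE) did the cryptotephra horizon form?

1734 CE

Total varves = 76 + 71 + 330 = 477.
477 − 265 = 212 varves lie beyond the cryptotephra horizon toward the sediment surface.
1946 − 212 = 1734 CE.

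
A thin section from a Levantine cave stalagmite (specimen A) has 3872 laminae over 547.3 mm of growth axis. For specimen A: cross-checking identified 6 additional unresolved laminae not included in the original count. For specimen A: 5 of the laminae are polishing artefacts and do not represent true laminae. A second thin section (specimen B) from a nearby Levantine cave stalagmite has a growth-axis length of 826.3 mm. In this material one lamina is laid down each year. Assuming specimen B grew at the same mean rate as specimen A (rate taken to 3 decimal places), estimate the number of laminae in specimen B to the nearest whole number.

Specimen A: true lamina count = 3872 − 5 + 6 = 3873.
A: 547.3 mm over 3873 years gives 547.3 / 3873 ≈ 0.141 mm/yr.
B spans 826.3 / 0.141 = 5860.28 years ≈ 5860 laminae.

5860 laminae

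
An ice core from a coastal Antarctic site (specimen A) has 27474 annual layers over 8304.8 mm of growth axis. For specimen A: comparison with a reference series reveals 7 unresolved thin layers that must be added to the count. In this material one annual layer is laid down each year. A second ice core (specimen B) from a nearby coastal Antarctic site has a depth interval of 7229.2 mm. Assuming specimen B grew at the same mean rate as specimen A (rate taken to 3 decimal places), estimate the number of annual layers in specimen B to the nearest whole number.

23938 annual layers

Specimen A: after corrections the count is 27474 + 7 = 27481 annual layers.
A: Extension rate ≈ 8304.8 / 27481 = 0.302 mm per year.
For B, 7229.2 / 0.302 = 23937.75 years ≈ 23938 annual layers.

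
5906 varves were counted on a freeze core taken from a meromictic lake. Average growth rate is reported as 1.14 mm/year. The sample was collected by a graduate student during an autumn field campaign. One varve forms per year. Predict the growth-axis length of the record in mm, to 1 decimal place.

The record spans 5906 years at 1.14 mm per year.
Length ≈ 1.14 × 5906 = 6732.8 mm.

6732.8 mm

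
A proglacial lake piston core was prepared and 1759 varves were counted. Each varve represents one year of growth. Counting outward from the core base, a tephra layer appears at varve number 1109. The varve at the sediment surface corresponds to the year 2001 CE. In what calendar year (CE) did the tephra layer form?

1759 − 1109 = 650 varves lie beyond the tephra layer toward the sediment surface.
2001 − 650 = 1351 CE.

1351 CE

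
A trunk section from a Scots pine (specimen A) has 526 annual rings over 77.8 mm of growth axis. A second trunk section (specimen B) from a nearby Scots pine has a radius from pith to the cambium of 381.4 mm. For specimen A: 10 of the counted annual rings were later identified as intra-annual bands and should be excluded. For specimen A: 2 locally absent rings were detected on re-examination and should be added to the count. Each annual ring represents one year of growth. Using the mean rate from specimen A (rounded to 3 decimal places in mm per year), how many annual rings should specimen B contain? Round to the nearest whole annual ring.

Specimen A: adjusted count: 526 − 10 + 2 = 518 annual rings.
A: 77.8 mm over 518 years gives 77.8 / 518 ≈ 0.150 mm/year.
For B, 381.4 / 0.150 = 2542.67 years ≈ 2543 annual rings.

2543 annual rings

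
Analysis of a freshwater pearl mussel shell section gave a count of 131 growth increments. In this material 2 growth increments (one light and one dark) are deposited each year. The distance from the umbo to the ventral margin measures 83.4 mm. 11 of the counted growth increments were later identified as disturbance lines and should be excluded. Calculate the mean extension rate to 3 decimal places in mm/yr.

1.390 mm/yr

Adjusted count: 131 − 11 = 120 growth increments.
120 growth increments at 2 per year is 120 / 2 = 60 years.
83.4 mm over 60 years gives 83.4 / 60 ≈ 1.390 mm/yr.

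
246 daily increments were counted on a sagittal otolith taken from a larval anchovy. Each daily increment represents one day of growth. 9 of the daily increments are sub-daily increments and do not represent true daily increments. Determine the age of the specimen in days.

True daily increment count = 246 − 9 = 237.
At one daily increment per day, that is 237 days.

237 d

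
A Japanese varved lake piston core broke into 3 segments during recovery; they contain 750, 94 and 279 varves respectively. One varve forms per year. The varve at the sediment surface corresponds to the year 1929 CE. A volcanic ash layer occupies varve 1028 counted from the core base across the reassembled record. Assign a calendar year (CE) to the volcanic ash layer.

1834 CE

Total varves = 750 + 94 + 279 = 1123.
Between varve 1028 and the sediment surface there are 1123 − 1028 = 95 varves.
1929 − 95 = 1834 CE.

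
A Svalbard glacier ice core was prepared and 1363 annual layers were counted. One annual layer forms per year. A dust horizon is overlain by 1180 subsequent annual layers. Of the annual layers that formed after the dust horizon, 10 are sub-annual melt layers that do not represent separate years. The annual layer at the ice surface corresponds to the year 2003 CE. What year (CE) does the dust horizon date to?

There are 1180 annual layers younger than the dust horizon.
1180 − 10 false = 1170 true annual layers after the dust horizon.
Counting back 1170 years from 2003 CE places the dust horizon in 2003 − 1170 = 833 CE.

833 CE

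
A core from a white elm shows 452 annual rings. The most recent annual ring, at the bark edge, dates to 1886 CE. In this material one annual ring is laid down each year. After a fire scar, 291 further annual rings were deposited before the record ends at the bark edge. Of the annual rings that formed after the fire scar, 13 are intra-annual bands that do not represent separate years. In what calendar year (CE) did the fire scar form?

1608 CE

291 annual rings formed after the fire scar.
291 − 13 false = 278 true annual rings after the fire scar.
Counting back 278 years from 1886 CE places the fire scar in 1886 − 278 = 1608 CE.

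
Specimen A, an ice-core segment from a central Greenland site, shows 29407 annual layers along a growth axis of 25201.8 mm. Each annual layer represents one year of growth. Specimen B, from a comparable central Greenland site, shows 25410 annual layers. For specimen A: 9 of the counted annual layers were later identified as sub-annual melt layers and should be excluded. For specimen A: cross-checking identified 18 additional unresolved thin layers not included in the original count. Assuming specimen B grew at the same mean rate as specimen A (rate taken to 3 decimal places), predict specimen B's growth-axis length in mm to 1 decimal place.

21776.4 mm

Specimen A: adjusted count: 29407 − 9 + 18 = 29416 annual layers.
A: 25201.8 mm over 29416 years gives 25201.8 / 29416 ≈ 0.857 mm/year.
Length of B = 0.857 × 25410 = 21776.4 mm.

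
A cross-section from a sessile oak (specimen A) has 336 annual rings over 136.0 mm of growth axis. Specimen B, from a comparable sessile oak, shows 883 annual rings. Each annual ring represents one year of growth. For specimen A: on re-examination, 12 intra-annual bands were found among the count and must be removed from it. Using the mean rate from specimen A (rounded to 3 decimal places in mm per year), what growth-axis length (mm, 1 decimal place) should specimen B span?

370.9 mm

Specimen A: correcting the raw count gives 336 − 12 = 324 true annual rings.
A: 136.0 mm over 324 years gives 136.0 / 324 ≈ 0.420 mm per year.
For B, 0.420 mm/year × 883 years = 370.9 mm.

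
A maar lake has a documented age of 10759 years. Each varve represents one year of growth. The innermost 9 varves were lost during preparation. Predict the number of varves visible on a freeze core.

At one varve per year, 10759 years correspond to 10759 varves.
10759 − 9 missed = 10750 varves expected in the prepared section.

10750 varves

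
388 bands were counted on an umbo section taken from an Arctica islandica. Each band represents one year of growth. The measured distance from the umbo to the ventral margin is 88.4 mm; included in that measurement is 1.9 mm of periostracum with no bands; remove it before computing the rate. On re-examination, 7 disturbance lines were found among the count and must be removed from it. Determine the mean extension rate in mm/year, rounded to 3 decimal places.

After corrections the count is 388 − 7 = 381 bands.
Net length = 88.4 − 1.9 = 86.5 mm.
Extension rate ≈ 86.5 / 381 = 0.227 mm/year.

0.227 mm/year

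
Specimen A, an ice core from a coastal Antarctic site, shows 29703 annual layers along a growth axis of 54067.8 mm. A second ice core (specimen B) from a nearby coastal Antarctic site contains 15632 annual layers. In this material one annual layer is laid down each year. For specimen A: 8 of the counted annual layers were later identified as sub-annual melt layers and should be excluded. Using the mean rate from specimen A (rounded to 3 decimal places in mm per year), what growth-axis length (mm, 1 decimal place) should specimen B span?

Specimen A: adjusted count: 29703 − 8 = 29695 annual layers.
A: Mean rate = 54067.8 mm / 29695 years ≈ 1.821 mm/year.
B's length ≈ 1.821 × 15632 = 28465.9 mm.

28465.9 mm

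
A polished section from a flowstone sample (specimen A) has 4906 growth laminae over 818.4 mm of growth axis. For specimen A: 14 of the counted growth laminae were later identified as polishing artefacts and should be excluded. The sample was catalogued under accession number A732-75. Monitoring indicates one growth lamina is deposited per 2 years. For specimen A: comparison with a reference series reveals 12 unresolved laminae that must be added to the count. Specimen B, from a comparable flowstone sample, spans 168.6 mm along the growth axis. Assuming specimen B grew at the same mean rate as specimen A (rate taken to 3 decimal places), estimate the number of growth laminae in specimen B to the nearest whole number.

Specimen A: correcting the raw count gives 4906 − 14 + 12 = 4904 true growth laminae.
Specimen A: 4904 growth laminae at 2 years each span 4904 × 2 = 9808 years.
A: Mean rate = 818.4 mm / 9808 years ≈ 0.083 mm/yr.
For B, 168.6 / 0.083 = 2031.33 years; at 2 years per growth lamina that is 2031.33 / 2 ≈ 1016 growth laminae.

1016 growth laminae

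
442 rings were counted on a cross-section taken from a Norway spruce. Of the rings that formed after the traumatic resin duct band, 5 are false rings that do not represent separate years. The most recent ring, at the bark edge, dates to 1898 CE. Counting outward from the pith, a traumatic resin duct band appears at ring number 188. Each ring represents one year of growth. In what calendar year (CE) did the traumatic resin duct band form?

1649 CE

442 − 188 = 254 rings lie beyond the traumatic resin duct band toward the bark edge.
Removing the 5 false rings leaves 254 − 5 = 249 true rings beyond the traumatic resin duct band.
Counting back 249 years from 1898 CE places the traumatic resin duct band in 1898 − 249 = 1649 CE.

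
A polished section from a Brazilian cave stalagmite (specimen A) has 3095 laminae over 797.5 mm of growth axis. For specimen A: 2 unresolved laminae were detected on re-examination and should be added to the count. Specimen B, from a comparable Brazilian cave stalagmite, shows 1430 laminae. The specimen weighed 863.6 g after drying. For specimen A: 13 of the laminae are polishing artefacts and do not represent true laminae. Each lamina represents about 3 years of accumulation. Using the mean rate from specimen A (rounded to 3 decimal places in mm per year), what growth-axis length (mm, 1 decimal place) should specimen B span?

368.9 mm

Specimen A: adjusted count: 3095 − 13 + 2 = 3084 laminae.
Specimen A: 3084 laminae at 3 years each span 3084 × 3 = 9252 years.
A: Mean rate = 797.5 mm / 9252 years ≈ 0.086 mm/year.
Specimen B: at 3 years per lamina, 1430 × 3 = 4290 years. For B, 0.086 mm/year × 4290 years = 368.9 mm.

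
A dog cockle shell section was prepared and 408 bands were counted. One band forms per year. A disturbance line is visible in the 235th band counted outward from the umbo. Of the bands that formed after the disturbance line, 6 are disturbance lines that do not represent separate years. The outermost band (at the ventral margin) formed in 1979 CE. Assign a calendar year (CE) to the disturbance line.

1812 CE

The disturbance line sits at band 235 from the umbo, so 408 − 235 = 173 bands formed after it.
173 − 6 false = 167 true bands after the disturbance line.
Counting back 167 years from 1979 CE places the disturbance line in 1979 − 167 = 1812 CE.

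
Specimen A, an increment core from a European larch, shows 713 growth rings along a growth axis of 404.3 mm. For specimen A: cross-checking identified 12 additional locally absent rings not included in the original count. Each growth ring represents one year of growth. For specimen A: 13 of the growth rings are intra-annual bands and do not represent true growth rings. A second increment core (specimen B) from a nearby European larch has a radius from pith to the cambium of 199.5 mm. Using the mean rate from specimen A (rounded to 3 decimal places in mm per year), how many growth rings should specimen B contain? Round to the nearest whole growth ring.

351 growth rings

Specimen A: correcting the raw count gives 713 − 13 + 12 = 712 true growth rings.
A: Extension rate ≈ 404.3 / 712 = 0.568 mm/yr.
For B, 199.5 / 0.568 = 351.23 years ≈ 351 growth rings.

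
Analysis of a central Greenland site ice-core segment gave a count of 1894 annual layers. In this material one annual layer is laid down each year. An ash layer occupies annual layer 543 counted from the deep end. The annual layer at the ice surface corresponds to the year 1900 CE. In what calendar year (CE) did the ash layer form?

Between annual layer 543 and the ice surface there are 1894 − 543 = 1351 annual layers.
Counting back 1351 years from 1900 CE places the ash layer in 1900 − 1351 = 549 CE.

549 CE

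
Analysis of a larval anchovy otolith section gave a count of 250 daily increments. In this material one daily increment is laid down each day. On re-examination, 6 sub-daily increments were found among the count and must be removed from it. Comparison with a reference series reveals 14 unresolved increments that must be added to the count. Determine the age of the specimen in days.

258 days

Correcting the raw count gives 250 − 6 + 14 = 258 true daily increments.
One daily increment per day makes the duration 258 days.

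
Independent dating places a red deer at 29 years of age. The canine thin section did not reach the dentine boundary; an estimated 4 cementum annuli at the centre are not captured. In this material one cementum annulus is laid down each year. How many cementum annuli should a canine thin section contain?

25 cementum annuli

At one cementum annulus per year, 29 years correspond to 29 cementum annuli.
Less the 4 uncaptured cementum annuli: 29 − 4 = 25.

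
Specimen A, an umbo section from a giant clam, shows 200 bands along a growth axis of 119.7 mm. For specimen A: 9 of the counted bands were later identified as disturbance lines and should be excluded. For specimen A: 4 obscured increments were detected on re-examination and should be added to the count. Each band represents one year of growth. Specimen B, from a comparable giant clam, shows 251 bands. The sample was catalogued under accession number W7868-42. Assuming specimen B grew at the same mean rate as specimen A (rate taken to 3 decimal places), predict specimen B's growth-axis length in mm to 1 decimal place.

154.1 mm

Specimen A: true band count = 200 − 9 + 4 = 195.
A: Mean rate = 119.7 mm / 195 years ≈ 0.614 mm per year.
Length of B = 0.614 × 251 = 154.1 mm.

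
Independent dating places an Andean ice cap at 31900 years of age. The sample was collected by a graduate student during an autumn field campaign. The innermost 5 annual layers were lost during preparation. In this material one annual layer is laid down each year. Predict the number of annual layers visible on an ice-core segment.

31895 annual layers

Expected annual layers over 31900 years: 31900.
Subtracting the 5 annual layers not captured gives 31900 − 5 = 31895 annual layers in the record.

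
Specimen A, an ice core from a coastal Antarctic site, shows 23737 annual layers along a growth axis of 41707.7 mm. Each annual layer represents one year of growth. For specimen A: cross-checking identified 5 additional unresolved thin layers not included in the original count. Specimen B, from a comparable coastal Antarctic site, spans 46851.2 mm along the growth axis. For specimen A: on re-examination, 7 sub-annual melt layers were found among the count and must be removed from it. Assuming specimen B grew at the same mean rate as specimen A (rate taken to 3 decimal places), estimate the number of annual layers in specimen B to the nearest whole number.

Specimen A: after corrections the count is 23737 − 7 + 5 = 23735 annual layers.
A: 41707.7 mm over 23735 years gives 41707.7 / 23735 ≈ 1.757 mm per year.
B spans 46851.2 / 1.757 = 26665.45 years ≈ 26665 annual layers.

26665 annual layers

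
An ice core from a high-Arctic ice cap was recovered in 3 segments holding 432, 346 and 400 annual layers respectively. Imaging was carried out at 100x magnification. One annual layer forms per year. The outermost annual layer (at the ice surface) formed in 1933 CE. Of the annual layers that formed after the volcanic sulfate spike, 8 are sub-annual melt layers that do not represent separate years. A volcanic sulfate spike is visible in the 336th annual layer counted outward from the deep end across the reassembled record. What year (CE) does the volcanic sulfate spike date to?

1099 CE

Total annual layers = 432 + 346 + 400 = 1178.
1178 − 336 = 842 annual layers lie beyond the volcanic sulfate spike toward the ice surface.
Excluding 8 false annual layers: 842 − 8 = 834.
1933 − 834 = 1099 CE.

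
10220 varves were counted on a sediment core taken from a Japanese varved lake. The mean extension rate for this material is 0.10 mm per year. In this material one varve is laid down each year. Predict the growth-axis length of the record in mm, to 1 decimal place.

1022.0 mm

The record spans 10220 years at 0.10 mm per year.
Length ≈ 0.10 × 10220 = 1022.0 mm.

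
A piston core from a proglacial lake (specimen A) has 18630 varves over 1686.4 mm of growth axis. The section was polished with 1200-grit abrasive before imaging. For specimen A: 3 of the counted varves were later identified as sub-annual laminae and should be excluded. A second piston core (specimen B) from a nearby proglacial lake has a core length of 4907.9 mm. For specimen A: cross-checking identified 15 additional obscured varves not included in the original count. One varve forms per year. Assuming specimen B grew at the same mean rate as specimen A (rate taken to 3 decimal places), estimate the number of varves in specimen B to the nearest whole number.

Specimen A: true varve count = 18630 − 3 + 15 = 18642.
A: Extension rate ≈ 1686.4 / 18642 = 0.090 mm per year.
For B, 4907.9 / 0.090 = 54532.22 years ≈ 54532 varves.

54532 varves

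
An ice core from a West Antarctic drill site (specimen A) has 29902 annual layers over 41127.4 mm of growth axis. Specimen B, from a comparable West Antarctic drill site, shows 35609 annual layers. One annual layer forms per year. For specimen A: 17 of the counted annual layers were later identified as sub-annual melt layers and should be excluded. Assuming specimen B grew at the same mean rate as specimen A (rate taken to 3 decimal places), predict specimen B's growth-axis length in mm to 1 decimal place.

Specimen A: correcting the raw count gives 29902 − 17 = 29885 true annual layers.
A: Extension rate ≈ 41127.4 / 29885 = 1.376 mm per year.
B's length ≈ 1.376 × 35609 = 48998.0 mm.

48998.0 mm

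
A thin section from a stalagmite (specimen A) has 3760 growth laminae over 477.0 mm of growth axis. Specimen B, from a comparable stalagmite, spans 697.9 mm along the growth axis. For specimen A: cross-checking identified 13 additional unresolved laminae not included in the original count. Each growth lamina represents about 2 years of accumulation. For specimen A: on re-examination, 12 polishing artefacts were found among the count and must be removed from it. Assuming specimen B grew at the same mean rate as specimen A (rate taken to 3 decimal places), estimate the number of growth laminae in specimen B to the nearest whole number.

5539 growth laminae

Specimen A: after corrections the count is 3760 − 12 + 13 = 3761 growth laminae.
Specimen A: 3761 growth laminae at 2 years each span 3761 × 2 = 7522 years.
A: Extension rate ≈ 477.0 / 7522 = 0.063 mm/yr.
For B, 697.9 / 0.063 = 11077.78 years; at 2 years per growth lamina that is 11077.78 / 2 ≈ 5539 growth laminae.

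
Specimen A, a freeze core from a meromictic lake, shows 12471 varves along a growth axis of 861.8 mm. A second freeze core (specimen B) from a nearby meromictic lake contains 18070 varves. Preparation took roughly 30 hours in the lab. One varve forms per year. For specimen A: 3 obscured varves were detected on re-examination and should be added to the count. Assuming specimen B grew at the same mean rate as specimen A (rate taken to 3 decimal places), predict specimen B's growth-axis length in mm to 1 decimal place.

Specimen A: correcting the raw count gives 12471 + 3 = 12474 true varves.
A: Mean rate = 861.8 mm / 12474 years ≈ 0.069 mm per year.
B's length ≈ 0.069 × 18070 = 1246.8 mm.

1246.8 mm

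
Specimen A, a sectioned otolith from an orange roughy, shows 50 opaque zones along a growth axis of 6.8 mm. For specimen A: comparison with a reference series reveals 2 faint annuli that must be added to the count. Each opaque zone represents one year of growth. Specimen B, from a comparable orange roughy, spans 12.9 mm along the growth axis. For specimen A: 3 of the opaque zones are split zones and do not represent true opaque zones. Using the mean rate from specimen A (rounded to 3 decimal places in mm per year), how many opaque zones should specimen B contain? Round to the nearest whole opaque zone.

Specimen A: adjusted count: 50 − 3 + 2 = 49 opaque zones.
A: Extension rate ≈ 6.8 / 49 = 0.139 mm per year.
Specimen B: 12.9 mm / 0.139 mm per year = 92.81 years ≈ 93 opaque zones.

93 opaque zones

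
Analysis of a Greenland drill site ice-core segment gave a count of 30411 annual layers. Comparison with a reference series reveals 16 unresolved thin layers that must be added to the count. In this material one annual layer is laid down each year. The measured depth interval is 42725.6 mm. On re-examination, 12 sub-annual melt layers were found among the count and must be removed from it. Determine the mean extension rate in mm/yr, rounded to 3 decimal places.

1.405 mm/yr

True annual layer count = 30411 − 12 + 16 = 30415.
Mean rate = 42725.6 mm / 30415 years ≈ 1.405 mm/yr.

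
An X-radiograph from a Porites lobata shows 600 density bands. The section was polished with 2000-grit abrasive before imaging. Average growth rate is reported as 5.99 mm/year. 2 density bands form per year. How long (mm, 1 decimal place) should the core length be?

1797.0 mm

Dividing by 2 density bands per year: 600 / 2 = 300 years.
300 years at 5.99 mm/year gives 5.99 × 300 = 1797.0 mm.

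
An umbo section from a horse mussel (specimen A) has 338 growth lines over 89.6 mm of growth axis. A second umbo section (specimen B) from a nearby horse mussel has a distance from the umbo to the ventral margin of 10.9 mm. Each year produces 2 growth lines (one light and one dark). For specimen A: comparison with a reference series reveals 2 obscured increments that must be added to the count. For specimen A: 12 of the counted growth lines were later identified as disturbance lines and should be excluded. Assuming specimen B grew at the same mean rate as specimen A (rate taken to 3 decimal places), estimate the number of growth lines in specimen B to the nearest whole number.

40 growth lines

Specimen A: after corrections the count is 338 − 12 + 2 = 328 growth lines.
Specimen A: dividing by 2 growth lines per year: 328 / 2 = 164 years.
A: Extension rate ≈ 89.6 / 164 = 0.546 mm/year.
For B, 10.9 / 0.546 = 19.96 years; at 2 growth lines per year that is 19.96 × 2 ≈ 40 growth lines.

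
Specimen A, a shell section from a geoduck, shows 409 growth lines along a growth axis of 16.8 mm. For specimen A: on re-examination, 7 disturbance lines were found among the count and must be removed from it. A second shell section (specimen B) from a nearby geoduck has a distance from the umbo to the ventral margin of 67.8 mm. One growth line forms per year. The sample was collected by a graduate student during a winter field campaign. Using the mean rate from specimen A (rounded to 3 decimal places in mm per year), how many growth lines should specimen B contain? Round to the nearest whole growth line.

1614 growth lines

Specimen A: true growth line count = 409 − 7 = 402.
A: Mean rate = 16.8 mm / 402 years ≈ 0.042 mm/yr.
B spans 67.8 / 0.042 = 1614.29 years ≈ 1614 growth lines.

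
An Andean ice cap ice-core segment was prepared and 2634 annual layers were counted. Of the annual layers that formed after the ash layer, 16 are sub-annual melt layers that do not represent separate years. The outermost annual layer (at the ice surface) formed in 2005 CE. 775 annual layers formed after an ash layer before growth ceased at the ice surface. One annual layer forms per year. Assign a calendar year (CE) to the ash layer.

775 annual layers post-date the ash layer.
775 − 16 false = 759 true annual layers after the ash layer.
2005 − 759 = 1246 CE.

1246 CE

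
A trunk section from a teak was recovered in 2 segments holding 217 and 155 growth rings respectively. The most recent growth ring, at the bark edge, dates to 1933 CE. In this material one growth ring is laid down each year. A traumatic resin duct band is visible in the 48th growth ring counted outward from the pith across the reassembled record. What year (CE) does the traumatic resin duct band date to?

1609 CE

Total growth rings = 217 + 155 = 372.
The traumatic resin duct band sits at growth ring 48 from the pith, so 372 − 48 = 324 growth rings formed after it.
The growth ring at the bark edge is 1933 CE, so the traumatic resin duct band dates to 1933 − 324 = 1609 CE.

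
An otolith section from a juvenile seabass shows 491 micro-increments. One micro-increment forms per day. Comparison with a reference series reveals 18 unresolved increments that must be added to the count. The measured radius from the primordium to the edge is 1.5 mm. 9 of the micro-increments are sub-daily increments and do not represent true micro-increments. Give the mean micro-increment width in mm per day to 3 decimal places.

After corrections the count is 491 − 9 + 18 = 500 micro-increments.
1.5 mm over 500 days gives 1.5 / 500 ≈ 0.003 mm per day.

0.003 mm per day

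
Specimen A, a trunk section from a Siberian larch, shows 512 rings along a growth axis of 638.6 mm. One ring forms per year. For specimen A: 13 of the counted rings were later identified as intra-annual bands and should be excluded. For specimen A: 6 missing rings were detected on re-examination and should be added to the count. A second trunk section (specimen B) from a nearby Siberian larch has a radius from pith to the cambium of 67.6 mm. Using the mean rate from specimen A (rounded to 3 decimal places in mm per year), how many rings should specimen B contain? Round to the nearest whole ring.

53 rings

Specimen A: adjusted count: 512 − 13 + 6 = 505 rings.
A: Mean rate = 638.6 mm / 505 years ≈ 1.265 mm/year.
Specimen B: 67.6 mm / 1.265 mm per year = 53.44 years ≈ 53 rings.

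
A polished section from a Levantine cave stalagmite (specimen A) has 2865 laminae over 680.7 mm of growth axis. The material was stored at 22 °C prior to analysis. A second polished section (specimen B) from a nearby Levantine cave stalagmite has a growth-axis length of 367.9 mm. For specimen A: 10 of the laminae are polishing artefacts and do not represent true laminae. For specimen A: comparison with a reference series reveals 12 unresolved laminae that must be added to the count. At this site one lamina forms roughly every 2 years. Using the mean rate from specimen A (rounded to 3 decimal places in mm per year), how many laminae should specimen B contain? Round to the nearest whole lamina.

1546 laminae

Specimen A: adjusted count: 2865 − 10 + 12 = 2867 laminae.
Specimen A: multiplying by 2 years per lamina: 2867 × 2 = 5734 years.
A: 680.7 mm over 5734 years gives 680.7 / 5734 ≈ 0.119 mm per year.
Specimen B: 367.9 mm / 0.119 mm per year = 3091.60 years; at 2 years per lamina that is 3091.60 / 2 ≈ 1546 laminae.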